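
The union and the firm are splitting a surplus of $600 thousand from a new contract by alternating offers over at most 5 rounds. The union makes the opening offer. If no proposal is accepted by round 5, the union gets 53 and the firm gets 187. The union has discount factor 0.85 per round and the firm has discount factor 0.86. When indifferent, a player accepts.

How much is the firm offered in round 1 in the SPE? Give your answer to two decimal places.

233.90

Solve by backward induction from round 5.
Round 5 (the union proposes): the firm gets 187 if talks fail, so the union offers 187 and keeps 413.
Round 4 (the firm proposes): the union can get 413 next round, worth 0.85 × 413 = 351.05 now, so the firm offers 351.05, keeping 248.95.
Round 3 (the union proposes): the firm can get 248.95 next round, worth 0.86 × 248.95 = 214.097 now; the union offers that and keeps 385.903.
Round 2 (the firm proposes): the union can get 385.903 next round, worth 0.85 × 385.903 = 328.01755 now. The firm offers 328.01755 and keeps 600 − 328.01755 = 271.98245.
Round 1 (the union proposes): the firm can get 271.98245 next round, worth 0.86 × 271.98245 = 233.904907 now. The union offers 233.904907 and keeps 600 − 233.904907 = 366.095093.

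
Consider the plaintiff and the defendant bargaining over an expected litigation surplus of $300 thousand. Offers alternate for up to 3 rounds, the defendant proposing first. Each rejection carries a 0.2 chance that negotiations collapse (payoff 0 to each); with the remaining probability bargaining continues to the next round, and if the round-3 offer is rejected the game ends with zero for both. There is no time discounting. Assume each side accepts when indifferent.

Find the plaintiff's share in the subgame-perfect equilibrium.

48

By backward induction:
Round 3 (the defendant proposes): the plaintiff will accept anything ≥ 0, so the defendant offers 0 and keeps 300.
Round 2 (the plaintiff proposes): rejecting gives the defendant an expected 0.8 × 300 = 240; the plaintiff offers that and keeps 60.
Round 1 (the defendant proposes): rejecting gives the plaintiff an expected 0.8 × 60 = 48, so the defendant offers 48, keeping 252.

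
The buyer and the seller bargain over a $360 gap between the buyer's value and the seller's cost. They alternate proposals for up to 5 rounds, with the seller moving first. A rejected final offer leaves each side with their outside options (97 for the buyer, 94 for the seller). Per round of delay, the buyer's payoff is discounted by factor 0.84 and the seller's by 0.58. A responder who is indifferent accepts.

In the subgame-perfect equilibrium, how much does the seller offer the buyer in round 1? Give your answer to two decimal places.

211.91

Work backward from the last round.
Round 5 (the seller proposes): the buyer gets 97 if talks fail, so the seller offers 97 and keeps 263.
Round 4 (the buyer proposes): the seller can get 263 next round, worth 0.58 × 263 = 152.54 now, so the buyer offers 152.54, keeping 207.46.
Round 3 (the seller proposes): the buyer can get 207.46 next round, worth 0.84 × 207.46 = 174.2664 now. The seller offers 174.2664 and keeps 360 − 174.2664 = 185.7336.
Round 2 (the buyer proposes): the seller can get 185.7336 next round, worth 0.58 × 185.7336 = 107.725488 now, so the buyer offers 107.725488, keeping 252.274512.
Round 1 (the seller proposes): the buyer can get 252.274512 next round, worth 0.84 × 252.274512 = 211.91059008 now. The seller offers 211.91059008 and keeps 360 − 211.91059008 = 148.08940992.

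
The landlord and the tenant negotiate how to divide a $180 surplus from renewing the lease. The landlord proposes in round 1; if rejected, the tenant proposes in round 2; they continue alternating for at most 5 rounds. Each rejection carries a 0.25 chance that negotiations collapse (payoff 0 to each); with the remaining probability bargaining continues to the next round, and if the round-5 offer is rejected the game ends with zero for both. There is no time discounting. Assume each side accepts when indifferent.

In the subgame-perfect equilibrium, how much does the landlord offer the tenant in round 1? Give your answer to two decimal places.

52.73

By backward induction:
Round 5 (the landlord proposes): the tenant will accept anything ≥ 0, so the landlord offers 0 and keeps 180.
Round 4 (the tenant proposes): rejecting gives the landlord an expected 0.75 × 180 = 135. The tenant offers 135 and keeps 180 − 135 = 45.
Round 3 (the landlord proposes): rejecting gives the tenant an expected 0.75 × 45 = 33.75; the landlord offers that and keeps 146.25.
Round 2 (the tenant proposes): rejecting gives the landlord an expected 0.75 × 146.25 = 109.6875; the tenant offers that and keeps 70.3125.
Round 1 (the landlord proposes): rejecting gives the tenant an expected 0.75 × 70.3125 = 52.734375. The landlord offers 52.734375 and keeps 180 − 52.734375 = 127.265625.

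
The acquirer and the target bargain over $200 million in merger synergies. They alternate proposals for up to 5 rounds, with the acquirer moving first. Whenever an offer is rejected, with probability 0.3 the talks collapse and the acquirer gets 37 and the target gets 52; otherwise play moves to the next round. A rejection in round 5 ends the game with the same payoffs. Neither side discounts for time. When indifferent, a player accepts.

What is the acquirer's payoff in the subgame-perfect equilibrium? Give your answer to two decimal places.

113.27

Round 5 (the acquirer proposes): the target gets 52 if talks fail, so the acquirer offers 52 and keeps 148.
Round 4 (the target proposes): rejecting gives the acquirer an expected 0.7 × 148 + 0.3 × 37 = 114.7. The target offers 114.7 and keeps 200 − 114.7 = 85.3.
Round 3 (the acquirer proposes): rejecting gives the target an expected 0.7 × 85.3 + 0.3 × 52 = 75.31; the acquirer offers that and keeps 124.69.
Round 2 (the target proposes): rejecting gives the acquirer an expected 0.7 × 124.69 + 0.3 × 37 = 98.383, so the target offers 98.383, keeping 101.617.
Round 1 (the acquirer proposes): rejecting gives the target an expected 0.7 × 101.617 + 0.3 × 52 = 86.7319, so the acquirer offers 86.7319, keeping 113.2681.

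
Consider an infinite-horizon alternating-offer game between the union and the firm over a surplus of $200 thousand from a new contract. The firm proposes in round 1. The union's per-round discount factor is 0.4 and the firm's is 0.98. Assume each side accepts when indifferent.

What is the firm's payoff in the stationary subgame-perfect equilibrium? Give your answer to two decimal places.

In a stationary SPE each proposer offers the other exactly their discounted continuation value.
If the firm keeps x when proposing and the union keeps y when proposing, then x = 200 − 0.4y and y = 200 − 0.98x.
Solving: x = 200(1 − 0.4) / (1 − 0.98·0.4) = 120 / 0.608 ≈ 197.3684.
The union gets 200 − 197.3684 ≈ 2.6316.

197.37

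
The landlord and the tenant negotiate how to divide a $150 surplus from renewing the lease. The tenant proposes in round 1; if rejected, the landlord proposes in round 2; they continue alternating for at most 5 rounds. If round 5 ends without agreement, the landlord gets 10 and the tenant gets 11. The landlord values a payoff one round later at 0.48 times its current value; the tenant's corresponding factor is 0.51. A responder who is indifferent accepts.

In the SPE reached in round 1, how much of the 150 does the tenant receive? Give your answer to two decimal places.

Work backward from the last round.
Round 5 (the tenant proposes): the landlord gets 10 if talks fail, so the tenant offers 10 and keeps 140.
Round 4 (the landlord proposes): the tenant can get 140 next round, worth 0.51 × 140 = 71.4 now; the landlord offers that and keeps 78.6.
Round 3 (the tenant proposes): the landlord can get 78.6 next round, worth 0.48 × 78.6 = 37.728 now, so the tenant offers 37.728, keeping 112.272.
Round 2 (the landlord proposes): the tenant can get 112.272 next round, worth 0.51 × 112.272 = 57.25872 now; the landlord offers that and keeps 92.74128.
Round 1 (the tenant proposes): the landlord can get 92.74128 next round, worth 0.48 × 92.74128 = 44.5158144 now, so the tenant offers 44.5158144, keeping 105.4841856.

105.48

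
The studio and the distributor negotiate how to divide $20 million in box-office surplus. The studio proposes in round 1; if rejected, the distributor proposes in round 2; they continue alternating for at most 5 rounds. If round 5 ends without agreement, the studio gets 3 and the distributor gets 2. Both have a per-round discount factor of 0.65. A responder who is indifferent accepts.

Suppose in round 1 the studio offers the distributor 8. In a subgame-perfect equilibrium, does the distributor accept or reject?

Accept

Work out the distributor's continuation value if the offer is rejected.
Round 5 (the studio proposes): the distributor gets 2 if talks fail, so the studio offers 2 and keeps 18.
Round 4 (the distributor proposes): the studio can get 18 next round, worth 0.65 × 18 = 11.7 now. The distributor offers 11.7 and keeps 20 − 11.7 = 8.3.
Round 3 (the studio proposes): the distributor can get 8.3 next round, worth 0.65 × 8.3 = 5.395 now; the studio offers that and keeps 14.605.
Round 2 (the distributor proposes): the studio can get 14.605 next round, worth 0.65 × 14.605 = 9.49325 now, so the distributor offers 9.49325, keeping 10.50675.
So by rejecting in round 1, the distributor gets 10.50675 next round, worth 0.65 × 10.50675 = 6.8293875 now.
Offer 8 ≥ 6.8293875, so the distributor accepts.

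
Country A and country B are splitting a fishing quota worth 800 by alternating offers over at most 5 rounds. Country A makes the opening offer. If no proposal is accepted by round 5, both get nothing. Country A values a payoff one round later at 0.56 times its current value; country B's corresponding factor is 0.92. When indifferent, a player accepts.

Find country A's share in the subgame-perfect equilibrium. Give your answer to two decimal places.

By backward induction:
Round 5 (country A proposes): rejection yields 0 for country B; country A offers 0 and keeps 800.
Round 4 (country B proposes): country A can get 800 next round, worth 0.56 × 800 = 448 now, so country B offers 448, keeping 352.
Round 3 (country A proposes): country B can get 352 next round, worth 0.92 × 352 = 323.84 now. Country A offers 323.84 and keeps 800 − 323.84 = 476.16.
Round 2 (country B proposes): country A can get 476.16 next round, worth 0.56 × 476.16 = 266.6496 now, so country B offers 266.6496, keeping 533.3504.
Round 1 (country A proposes): country B can get 533.3504 next round, worth 0.92 × 533.3504 = 490.682368 now, so country A offers 490.682368, keeping 309.317632.

309.32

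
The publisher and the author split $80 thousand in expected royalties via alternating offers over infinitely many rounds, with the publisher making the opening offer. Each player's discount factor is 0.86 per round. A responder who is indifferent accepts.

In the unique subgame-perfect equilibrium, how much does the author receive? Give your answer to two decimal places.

Let x be the publisher's share when the publisher proposes and y be the author's share when the author proposes.
The author accepts iff offered ≥ 0.86·y, so x = 80 − 0.86y. Symmetrically y = 80 − 0.86x.
Substituting: x = 80 − 0.86(80 − 0.86x), giving x(1 − 0.86·0.86) = 80(1 − 0.86).
So x = 80 × 0.14 / 0.2604 ≈ 43.0108, and the author receives 80 − x ≈ 36.9892.

36.99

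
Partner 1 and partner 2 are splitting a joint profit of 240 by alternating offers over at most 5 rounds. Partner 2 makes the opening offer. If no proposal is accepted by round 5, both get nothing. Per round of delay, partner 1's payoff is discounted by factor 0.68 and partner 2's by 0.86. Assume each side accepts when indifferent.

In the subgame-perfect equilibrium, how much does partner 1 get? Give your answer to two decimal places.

36.21

Round 5 (partner 2 proposes): partner 1 will accept anything ≥ 0, so partner 2 offers 0 and keeps 240.
Round 4 (partner 1 proposes): partner 2 can get 240 next round, worth 0.86 × 240 = 206.4 now, so partner 1 offers 206.4, keeping 33.6.
Round 3 (partner 2 proposes): partner 1 can get 33.6 next round, worth 0.68 × 33.6 = 22.848 now; partner 2 offers that and keeps 217.152.
Round 2 (partner 1 proposes): partner 2 can get 217.152 next round, worth 0.86 × 217.152 = 186.75072 now. Partner 1 offers 186.75072 and keeps 240 − 186.75072 = 53.24928.
Round 1 (partner 2 proposes): partner 1 can get 53.24928 next round, worth 0.68 × 53.24928 = 36.2095104 now. Partner 2 offers 36.2095104 and keeps 240 − 36.2095104 = 203.7904896.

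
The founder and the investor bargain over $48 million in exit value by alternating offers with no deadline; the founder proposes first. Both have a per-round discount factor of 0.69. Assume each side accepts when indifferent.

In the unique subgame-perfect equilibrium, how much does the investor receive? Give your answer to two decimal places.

19.60

When the founder proposes, the investor accepts any offer worth at least 0.69 times what the investor would get by proposing next round; and vice versa.
This gives x = 48 − 0.69y and y = 48 − 0.69x, where x and y are each side's share when it proposes.
Hence (1 − 0.69·0.69)x = 48(1 − 0.69), i.e. 0.5239·x = 14.88.
x ≈ 28.4024; the investor's share is 48 − x ≈ 19.5976.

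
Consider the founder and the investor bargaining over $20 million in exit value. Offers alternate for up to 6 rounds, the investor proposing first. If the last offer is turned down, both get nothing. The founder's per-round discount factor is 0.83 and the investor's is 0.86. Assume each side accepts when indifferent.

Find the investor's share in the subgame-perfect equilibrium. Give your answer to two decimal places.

Round 6 (the founder proposes): the investor will accept anything ≥ 0, so the founder offers 0 and keeps 20.
Round 5 (the investor proposes): the founder can get 20 next round, worth 0.83 × 20 = 16.6 now; the investor offers that and keeps 3.4.
Round 4 (the founder proposes): the investor can get 3.4 next round, worth 0.86 × 3.4 = 2.924 now, so the founder offers 2.924, keeping 17.076.
Round 3 (the investor proposes): the founder can get 17.076 next round, worth 0.83 × 17.076 = 14.17308 now. The investor offers 14.17308 and keeps 20 − 14.17308 = 5.82692.
Round 2 (the founder proposes): the investor can get 5.82692 next round, worth 0.86 × 5.82692 = 5.0111512 now, so the founder offers 5.0111512, keeping 14.9888488.
Round 1 (the investor proposes): the founder can get 14.9888488 next round, worth 0.83 × 14.9888488 = 12.440744504 now. The investor offers 12.440744504 and keeps 20 − 12.440744504 = 7.559255496.

7.56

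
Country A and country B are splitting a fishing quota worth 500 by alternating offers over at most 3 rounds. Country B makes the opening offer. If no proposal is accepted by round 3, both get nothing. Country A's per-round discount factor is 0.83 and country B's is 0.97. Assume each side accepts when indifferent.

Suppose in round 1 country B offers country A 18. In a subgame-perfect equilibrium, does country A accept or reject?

Accept

Work out country A's continuation value if the offer is rejected.
Round 3 (country B proposes): rejection yields 0 for country A; country B offers 0 and keeps 500.
Round 2 (country A proposes): country B can get 500 next round, worth 0.97 × 500 = 485 now; country A offers that and keeps 15.
So by rejecting in round 1, country A gets 15 next round, worth 0.83 × 15 = 12.45 now.
Offer 18 ≥ 12.45, so country A accepts.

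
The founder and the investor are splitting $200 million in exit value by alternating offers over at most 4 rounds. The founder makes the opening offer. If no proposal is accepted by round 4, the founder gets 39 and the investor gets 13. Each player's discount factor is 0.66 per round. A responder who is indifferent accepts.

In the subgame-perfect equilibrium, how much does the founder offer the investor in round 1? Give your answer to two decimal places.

91.17

Solve by backward induction from round 4.
Round 4 (the investor proposes): the founder gets 39 if talks fail, so the investor offers 39 and keeps 161.
Round 3 (the founder proposes): the investor can get 161 next round, worth 0.66 × 161 = 106.26 now; the founder offers that and keeps 93.74.
Round 2 (the investor proposes): the founder can get 93.74 next round, worth 0.66 × 93.74 = 61.8684 now, so the investor offers 61.8684, keeping 138.1316.
Round 1 (the founder proposes): the investor can get 138.1316 next round, worth 0.66 × 138.1316 = 91.166856 now; the founder offers that and keeps 108.833144.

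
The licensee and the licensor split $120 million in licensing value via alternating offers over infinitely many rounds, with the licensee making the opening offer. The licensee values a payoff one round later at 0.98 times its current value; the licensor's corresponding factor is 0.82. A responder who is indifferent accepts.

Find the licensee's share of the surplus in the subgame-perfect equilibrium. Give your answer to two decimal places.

In a stationary SPE each proposer offers the other exactly their discounted continuation value.
If the licensee keeps x when proposing and the licensor keeps y when proposing, then x = 120 − 0.82y and y = 120 − 0.98x.
Solving: x = 120(1 − 0.82) / (1 − 0.98·0.82) = 21.6 / 0.1964 ≈ 109.9796.
The licensor gets 120 − 109.9796 ≈ 10.0204.

109.98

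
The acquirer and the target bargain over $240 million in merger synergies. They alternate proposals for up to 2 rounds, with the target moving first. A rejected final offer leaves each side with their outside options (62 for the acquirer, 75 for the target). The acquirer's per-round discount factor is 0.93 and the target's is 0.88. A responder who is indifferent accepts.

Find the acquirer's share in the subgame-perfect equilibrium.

153.45

Round 2 (the acquirer proposes): the target gets 75 if talks fail, so the acquirer offers 75 and keeps 165.
Round 1 (the target proposes): the acquirer can get 165 next round, worth 0.93 × 165 = 153.45 now. The target offers 153.45 and keeps 240 − 153.45 = 86.55.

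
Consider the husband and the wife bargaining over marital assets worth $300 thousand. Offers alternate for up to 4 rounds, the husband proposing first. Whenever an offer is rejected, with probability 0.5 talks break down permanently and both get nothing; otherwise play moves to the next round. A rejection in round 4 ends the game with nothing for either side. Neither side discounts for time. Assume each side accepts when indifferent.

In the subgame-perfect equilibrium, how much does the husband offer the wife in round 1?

112.5

Round 4 (the wife proposes): rejection yields 0 for the husband; the wife offers 0 and keeps 300.
Round 3 (the husband proposes): rejecting gives the wife an expected 0.5 × 300 = 150; the husband offers that and keeps 150.
Round 2 (the wife proposes): rejecting gives the husband an expected 0.5 × 150 = 75. The wife offers 75 and keeps 300 − 75 = 225.
Round 1 (the husband proposes): rejecting gives the wife an expected 0.5 × 225 = 112.5. The husband offers 112.5 and keeps 300 − 112.5 = 187.5.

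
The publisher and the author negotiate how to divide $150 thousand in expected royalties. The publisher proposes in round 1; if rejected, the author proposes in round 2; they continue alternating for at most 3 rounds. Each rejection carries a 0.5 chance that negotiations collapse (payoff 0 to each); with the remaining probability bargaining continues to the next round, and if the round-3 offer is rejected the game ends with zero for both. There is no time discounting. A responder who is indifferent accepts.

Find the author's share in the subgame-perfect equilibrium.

37.5

By backward induction:
Round 3 (the publisher proposes): rejection yields 0 for the author; the publisher offers 0 and keeps 150.
Round 2 (the author proposes): rejecting gives the publisher an expected 0.5 × 150 = 75, so the author offers 75, keeping 75.
Round 1 (the publisher proposes): rejecting gives the author an expected 0.5 × 75 = 37.5, so the publisher offers 37.5, keeping 112.5.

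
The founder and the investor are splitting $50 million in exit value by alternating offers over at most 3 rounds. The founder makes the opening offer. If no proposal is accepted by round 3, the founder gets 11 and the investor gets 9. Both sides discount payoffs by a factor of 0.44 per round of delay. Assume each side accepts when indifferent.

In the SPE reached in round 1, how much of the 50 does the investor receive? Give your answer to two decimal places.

14.06

Round 3 (the founder proposes): the investor gets 9 if talks fail, so the founder offers 9 and keeps 41.
Round 2 (the investor proposes): the founder can get 41 next round, worth 0.44 × 41 = 18.04 now; the investor offers that and keeps 31.96.
Round 1 (the founder proposes): the investor can get 31.96 next round, worth 0.44 × 31.96 = 14.0624 now, so the founder offers 14.0624, keeping 35.9376.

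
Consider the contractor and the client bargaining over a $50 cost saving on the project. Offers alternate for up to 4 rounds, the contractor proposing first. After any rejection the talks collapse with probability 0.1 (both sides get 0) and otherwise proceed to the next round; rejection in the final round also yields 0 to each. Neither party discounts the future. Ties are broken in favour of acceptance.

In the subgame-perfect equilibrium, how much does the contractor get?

9.05

Round 4 (the client proposes): rejection yields 0 for the contractor; the client offers 0 and keeps 50.
Round 3 (the contractor proposes): rejecting gives the client an expected 0.9 × 50 = 45; the contractor offers that and keeps 5.
Round 2 (the client proposes): rejecting gives the contractor an expected 0.9 × 5 = 4.5; the client offers that and keeps 45.5.
Round 1 (the contractor proposes): rejecting gives the client an expected 0.9 × 45.5 = 40.95; the contractor offers that and keeps 9.05.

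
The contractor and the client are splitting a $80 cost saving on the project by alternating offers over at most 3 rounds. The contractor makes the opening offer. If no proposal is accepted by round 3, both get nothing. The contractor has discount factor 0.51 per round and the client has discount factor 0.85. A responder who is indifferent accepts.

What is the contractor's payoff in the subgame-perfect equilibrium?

46.68

By backward induction:
Round 3 (the contractor proposes): rejection yields 0 for the client; the contractor offers 0 and keeps 80.
Round 2 (the client proposes): the contractor can get 80 next round, worth 0.51 × 80 = 40.8 now. The client offers 40.8 and keeps 80 − 40.8 = 39.2.
Round 1 (the contractor proposes): the client can get 39.2 next round, worth 0.85 × 39.2 = 33.32 now; the contractor offers that and keeps 46.68.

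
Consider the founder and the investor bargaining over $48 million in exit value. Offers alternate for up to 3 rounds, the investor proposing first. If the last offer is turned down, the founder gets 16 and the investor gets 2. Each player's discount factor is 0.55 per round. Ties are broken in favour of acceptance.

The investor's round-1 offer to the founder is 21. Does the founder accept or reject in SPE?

Accept

Round 3 (the investor proposes): the founder gets 16 if talks fail, so the investor offers 16 and keeps 32.
Round 2 (the founder proposes): the investor can get 32 next round, worth 0.55 × 32 = 17.6 now, so the founder offers 17.6, keeping 30.4.
So by rejecting in round 1, the founder gets 30.4 next round, worth 0.55 × 30.4 = 16.72 now.
Offer 21 ≥ 16.72, so the founder accepts.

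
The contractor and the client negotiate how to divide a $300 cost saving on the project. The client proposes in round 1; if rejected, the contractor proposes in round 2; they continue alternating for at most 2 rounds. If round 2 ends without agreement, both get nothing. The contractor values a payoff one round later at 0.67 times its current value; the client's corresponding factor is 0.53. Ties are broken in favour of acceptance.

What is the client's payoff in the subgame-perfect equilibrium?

Round 2 (the contractor proposes): rejection yields 0 for the client; the contractor offers 0 and keeps 300.
Round 1 (the client proposes): the contractor can get 300 next round, worth 0.67 × 300 = 201 now; the client offers that and keeps 99.

99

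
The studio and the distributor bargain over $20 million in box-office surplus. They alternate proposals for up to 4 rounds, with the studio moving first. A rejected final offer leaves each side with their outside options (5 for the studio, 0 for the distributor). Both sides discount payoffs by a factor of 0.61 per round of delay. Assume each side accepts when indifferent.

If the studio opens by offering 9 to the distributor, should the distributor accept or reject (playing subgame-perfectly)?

Accept

Work out the distributor's continuation value if the offer is rejected.
Round 4 (the distributor proposes): the studio gets 5 if talks fail, so the distributor offers 5 and keeps 15.
Round 3 (the studio proposes): the distributor can get 15 next round, worth 0.61 × 15 = 9.15 now. The studio offers 9.15 and keeps 20 − 9.15 = 10.85.
Round 2 (the distributor proposes): the studio can get 10.85 next round, worth 0.61 × 10.85 = 6.6185 now, so the distributor offers 6.6185, keeping 13.3815.
So by rejecting in round 1, the distributor gets 13.3815 next round, worth 0.61 × 13.3815 = 8.162715 now.
Offer 9 ≥ 8.162715, so the distributor accepts.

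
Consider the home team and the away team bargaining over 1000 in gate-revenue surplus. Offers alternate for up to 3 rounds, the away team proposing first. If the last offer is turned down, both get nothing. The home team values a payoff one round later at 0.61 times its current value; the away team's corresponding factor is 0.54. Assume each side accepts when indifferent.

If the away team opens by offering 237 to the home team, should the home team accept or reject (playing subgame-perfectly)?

Work out the home team's continuation value if the offer is rejected.
Round 3 (the away team proposes): rejection yields 0 for the home team; the away team offers 0 and keeps 1000.
Round 2 (the home team proposes): the away team can get 1000 next round, worth 0.54 × 1000 = 540 now; the home team offers that and keeps 460.
So by rejecting in round 1, the home team gets 460 next round, worth 0.61 × 460 = 280.6 now.
Offer 237 < 280.6, so the home team rejects.

Reject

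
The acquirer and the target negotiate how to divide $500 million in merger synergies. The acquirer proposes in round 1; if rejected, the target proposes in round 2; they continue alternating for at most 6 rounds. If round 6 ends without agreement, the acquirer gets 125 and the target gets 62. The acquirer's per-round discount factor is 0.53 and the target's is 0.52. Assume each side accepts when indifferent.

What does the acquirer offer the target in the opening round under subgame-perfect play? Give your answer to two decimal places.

Round 6 (the target proposes): the acquirer gets 125 if talks fail, so the target offers 125 and keeps 375.
Round 5 (the acquirer proposes): the target can get 375 next round, worth 0.52 × 375 = 195 now; the acquirer offers that and keeps 305.
Round 4 (the target proposes): the acquirer can get 305 next round, worth 0.53 × 305 = 161.65 now; the target offers that and keeps 338.35.
Round 3 (the acquirer proposes): the target can get 338.35 next round, worth 0.52 × 338.35 = 175.942 now. The acquirer offers 175.942 and keeps 500 − 175.942 = 324.058.
Round 2 (the target proposes): the acquirer can get 324.058 next round, worth 0.53 × 324.058 = 171.75074 now; the target offers that and keeps 328.24926.
Round 1 (the acquirer proposes): the target can get 328.24926 next round, worth 0.52 × 328.24926 = 170.6896152 now; the acquirer offers that and keeps 329.3103848.

170.69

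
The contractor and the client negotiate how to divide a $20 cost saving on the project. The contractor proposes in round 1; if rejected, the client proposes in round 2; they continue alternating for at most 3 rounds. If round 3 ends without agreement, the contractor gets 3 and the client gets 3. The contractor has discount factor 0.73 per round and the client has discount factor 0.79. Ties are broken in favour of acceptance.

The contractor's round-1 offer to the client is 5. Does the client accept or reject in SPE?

Reject

Work out the client's continuation value if the offer is rejected.
Round 3 (the contractor proposes): the client gets 3 if talks fail, so the contractor offers 3 and keeps 17.
Round 2 (the client proposes): the contractor can get 17 next round, worth 0.73 × 17 = 12.41 now; the client offers that and keeps 7.59.
So by rejecting in round 1, the client gets 7.59 next round, worth 0.79 × 7.59 = 5.9961 now.
Offer 5 < 5.9961, so the client rejects.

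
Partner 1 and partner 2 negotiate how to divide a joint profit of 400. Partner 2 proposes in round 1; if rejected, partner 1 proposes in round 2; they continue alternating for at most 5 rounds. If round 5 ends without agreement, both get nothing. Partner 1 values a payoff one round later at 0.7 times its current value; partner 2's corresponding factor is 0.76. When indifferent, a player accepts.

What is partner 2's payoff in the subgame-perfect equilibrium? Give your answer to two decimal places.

297.05

Round 5 (partner 2 proposes): rejection yields 0 for partner 1; partner 2 offers 0 and keeps 400.
Round 4 (partner 1 proposes): partner 2 can get 400 next round, worth 0.76 × 400 = 304 now. Partner 1 offers 304 and keeps 400 − 304 = 96.
Round 3 (partner 2 proposes): partner 1 can get 96 next round, worth 0.7 × 96 = 67.2 now, so partner 2 offers 67.2, keeping 332.8.
Round 2 (partner 1 proposes): partner 2 can get 332.8 next round, worth 0.76 × 332.8 = 252.928 now. Partner 1 offers 252.928 and keeps 400 − 252.928 = 147.072.
Round 1 (partner 2 proposes): partner 1 can get 147.072 next round, worth 0.7 × 147.072 = 102.9504 now. Partner 2 offers 102.9504 and keeps 400 − 102.9504 = 297.0496.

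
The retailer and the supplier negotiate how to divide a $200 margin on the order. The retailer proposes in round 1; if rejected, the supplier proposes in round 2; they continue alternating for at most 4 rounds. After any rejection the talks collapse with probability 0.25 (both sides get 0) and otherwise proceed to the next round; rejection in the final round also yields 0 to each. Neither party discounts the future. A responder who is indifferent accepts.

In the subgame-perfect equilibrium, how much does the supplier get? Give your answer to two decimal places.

Round 4 (the supplier proposes): the retailer will accept anything ≥ 0, so the supplier offers 0 and keeps 200.
Round 3 (the retailer proposes): rejecting gives the supplier an expected 0.75 × 200 = 150; the retailer offers that and keeps 50.
Round 2 (the supplier proposes): rejecting gives the retailer an expected 0.75 × 50 = 37.5; the supplier offers that and keeps 162.5.
Round 1 (the retailer proposes): rejecting gives the supplier an expected 0.75 × 162.5 = 121.875, so the retailer offers 121.875, keeping 78.125.

121.88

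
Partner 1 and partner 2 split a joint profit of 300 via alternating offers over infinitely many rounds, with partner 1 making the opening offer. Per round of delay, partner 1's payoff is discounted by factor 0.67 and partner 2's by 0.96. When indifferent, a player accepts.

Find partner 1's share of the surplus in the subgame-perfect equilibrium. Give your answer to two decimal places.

When partner 1 proposes, partner 2 accepts any offer worth at least 0.96 times what partner 2 would get by proposing next round; and vice versa.
This gives x = 300 − 0.96y and y = 300 − 0.67x, where x and y are each side's share when it proposes.
Hence (1 − 0.96·0.67)x = 300(1 − 0.96), i.e. 0.3568·x = 12.
x ≈ 33.6323; partner 2's share is 300 − x ≈ 266.3677.

33.63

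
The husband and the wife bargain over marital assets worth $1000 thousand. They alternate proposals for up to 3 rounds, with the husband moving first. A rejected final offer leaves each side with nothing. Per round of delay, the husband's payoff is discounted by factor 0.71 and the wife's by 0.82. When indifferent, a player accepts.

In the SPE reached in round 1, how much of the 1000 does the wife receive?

Round 3 (the husband proposes): rejection yields 0 for the wife; the husband offers 0 and keeps 1000.
Round 2 (the wife proposes): the husband can get 1000 next round, worth 0.71 × 1000 = 710 now; the wife offers that and keeps 290.
Round 1 (the husband proposes): the wife can get 290 next round, worth 0.82 × 290 = 237.8 now, so the husband offers 237.8, keeping 762.2.

237.8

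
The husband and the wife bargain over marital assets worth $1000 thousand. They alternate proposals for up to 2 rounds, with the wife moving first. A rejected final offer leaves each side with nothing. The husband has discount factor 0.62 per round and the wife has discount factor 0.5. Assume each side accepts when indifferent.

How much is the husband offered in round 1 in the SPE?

Work backward from the last round.
Round 2 (the husband proposes): the wife will accept anything ≥ 0, so the husband offers 0 and keeps 1000.
Round 1 (the wife proposes): the husband can get 1000 next round, worth 0.62 × 1000 = 620 now; the wife offers that and keeps 380.

620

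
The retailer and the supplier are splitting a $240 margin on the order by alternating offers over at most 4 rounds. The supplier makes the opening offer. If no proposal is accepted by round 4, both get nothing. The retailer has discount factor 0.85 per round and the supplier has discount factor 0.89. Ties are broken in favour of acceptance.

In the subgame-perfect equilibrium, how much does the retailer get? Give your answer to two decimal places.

176.77

Work backward from the last round.
Round 4 (the retailer proposes): the supplier will accept anything ≥ 0, so the retailer offers 0 and keeps 240.
Round 3 (the supplier proposes): the retailer can get 240 next round, worth 0.85 × 240 = 204 now. The supplier offers 204 and keeps 240 − 204 = 36.
Round 2 (the retailer proposes): the supplier can get 36 next round, worth 0.89 × 36 = 32.04 now, so the retailer offers 32.04, keeping 207.96.
Round 1 (the supplier proposes): the retailer can get 207.96 next round, worth 0.85 × 207.96 = 176.766 now, so the supplier offers 176.766, keeping 63.234.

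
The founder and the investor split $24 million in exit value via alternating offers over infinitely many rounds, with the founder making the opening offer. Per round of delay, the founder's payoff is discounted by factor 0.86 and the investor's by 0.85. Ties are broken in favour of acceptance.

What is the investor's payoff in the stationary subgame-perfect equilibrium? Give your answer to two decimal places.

In a stationary SPE each proposer offers the other exactly their discounted continuation value.
If the founder keeps x when proposing and the investor keeps y when proposing, then x = 24 − 0.85y and y = 24 − 0.86x.
Solving: x = 24(1 − 0.85) / (1 − 0.86·0.85) = 3.6 / 0.269 ≈ 13.3829.
The investor gets 24 − 13.3829 ≈ 10.6171.

10.62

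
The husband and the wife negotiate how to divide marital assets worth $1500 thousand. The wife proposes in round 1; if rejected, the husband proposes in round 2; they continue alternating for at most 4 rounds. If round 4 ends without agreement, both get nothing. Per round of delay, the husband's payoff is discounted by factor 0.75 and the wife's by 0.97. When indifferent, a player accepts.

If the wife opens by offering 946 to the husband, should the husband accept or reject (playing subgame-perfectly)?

Work out the husband's continuation value if the offer is rejected.
Round 4 (the husband proposes): the wife will accept anything ≥ 0, so the husband offers 0 and keeps 1500.
Round 3 (the wife proposes): the husband can get 1500 next round, worth 0.75 × 1500 = 1125 now; the wife offers that and keeps 375.
Round 2 (the husband proposes): the wife can get 375 next round, worth 0.97 × 375 = 363.75 now; the husband offers that and keeps 1136.25.
So by rejecting in round 1, the husband gets 1136.25 next round, worth 0.75 × 1136.25 = 852.1875 now.
Offer 946 ≥ 852.1875, so the husband accepts.

Accept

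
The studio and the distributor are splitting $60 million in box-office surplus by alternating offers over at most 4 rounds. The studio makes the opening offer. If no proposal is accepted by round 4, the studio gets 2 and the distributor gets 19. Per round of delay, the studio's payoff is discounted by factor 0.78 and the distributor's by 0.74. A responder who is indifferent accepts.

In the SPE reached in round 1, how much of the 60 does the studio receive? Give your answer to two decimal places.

Round 4 (the distributor proposes): the studio gets 2 if talks fail, so the distributor offers 2 and keeps 58.
Round 3 (the studio proposes): the distributor can get 58 next round, worth 0.74 × 58 = 42.92 now; the studio offers that and keeps 17.08.
Round 2 (the distributor proposes): the studio can get 17.08 next round, worth 0.78 × 17.08 = 13.3224 now, so the distributor offers 13.3224, keeping 46.6776.
Round 1 (the studio proposes): the distributor can get 46.6776 next round, worth 0.74 × 46.6776 = 34.541424 now. The studio offers 34.541424 and keeps 60 − 34.541424 = 25.458576.

25.46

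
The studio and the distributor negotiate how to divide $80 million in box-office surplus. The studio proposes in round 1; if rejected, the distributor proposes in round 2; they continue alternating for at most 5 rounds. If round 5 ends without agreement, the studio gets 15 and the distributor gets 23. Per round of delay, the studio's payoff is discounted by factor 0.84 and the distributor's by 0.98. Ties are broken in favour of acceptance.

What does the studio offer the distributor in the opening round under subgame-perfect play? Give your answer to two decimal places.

38.46

Round 5 (the studio proposes): the distributor gets 23 if talks fail, so the studio offers 23 and keeps 57.
Round 4 (the distributor proposes): the studio can get 57 next round, worth 0.84 × 57 = 47.88 now. The distributor offers 47.88 and keeps 80 − 47.88 = 32.12.
Round 3 (the studio proposes): the distributor can get 32.12 next round, worth 0.98 × 32.12 = 31.4776 now; the studio offers that and keeps 48.5224.
Round 2 (the distributor proposes): the studio can get 48.5224 next round, worth 0.84 × 48.5224 = 40.758816 now; the distributor offers that and keeps 39.241184.
Round 1 (the studio proposes): the distributor can get 39.241184 next round, worth 0.98 × 39.241184 = 38.45636032 now; the studio offers that and keeps 41.54363968.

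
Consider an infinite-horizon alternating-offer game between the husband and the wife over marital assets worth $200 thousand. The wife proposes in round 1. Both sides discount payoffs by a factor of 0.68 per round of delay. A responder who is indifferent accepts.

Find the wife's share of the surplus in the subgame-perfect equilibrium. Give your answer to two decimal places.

Let x be the wife's share when the wife proposes and y be the husband's share when the husband proposes.
The husband accepts iff offered ≥ 0.68·y, so x = 200 − 0.68y. Symmetrically y = 200 − 0.68x.
Substituting: x = 200 − 0.68(200 − 0.68x), giving x(1 − 0.68·0.68) = 200(1 − 0.68).
So x = 200 × 0.32 / 0.5376 ≈ 119.0476, and the husband receives 200 − x ≈ 80.9524.

119.05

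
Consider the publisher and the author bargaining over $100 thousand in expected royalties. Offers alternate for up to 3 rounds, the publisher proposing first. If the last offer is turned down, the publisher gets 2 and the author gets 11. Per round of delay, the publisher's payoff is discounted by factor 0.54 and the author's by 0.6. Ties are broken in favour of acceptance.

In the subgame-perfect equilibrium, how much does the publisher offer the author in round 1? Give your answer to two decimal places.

31.16

Round 3 (the publisher proposes): the author gets 11 if talks fail, so the publisher offers 11 and keeps 89.
Round 2 (the author proposes): the publisher can get 89 next round, worth 0.54 × 89 = 48.06 now, so the author offers 48.06, keeping 51.94.
Round 1 (the publisher proposes): the author can get 51.94 next round, worth 0.6 × 51.94 = 31.164 now; the publisher offers that and keeps 68.836.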